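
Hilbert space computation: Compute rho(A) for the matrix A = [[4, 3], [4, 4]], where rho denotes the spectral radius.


For a 2x2 matrix, eigenvalues satisfy lambda^2 - (trace)*lambda + det = 0
trace = 4 + 4 = 8
det = 4*4 - 3*4 = 4
discriminant = 8^2 - 4*(4) = 48
spectral radius = max |eigenvalue| = 7.4641

7.4641


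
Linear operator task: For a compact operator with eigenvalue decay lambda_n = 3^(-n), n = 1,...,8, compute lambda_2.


The eigenvalue formula gives lambda_2 = 1/3^2
= 1/9
= 0.1111

0.1111


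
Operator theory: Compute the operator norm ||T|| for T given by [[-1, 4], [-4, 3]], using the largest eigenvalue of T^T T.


A^T A = [[17, -16], [-16, 25]]
trace(A^T A) = 42, det(A^T A) = 169
discriminant = 42^2 - 4*169 = 1088
Largest eigenvalue of A^T A = (trace + sqrt(disc))/2 = 37.4924
||T|| = sqrt(37.4924) = 6.1231

6.1231


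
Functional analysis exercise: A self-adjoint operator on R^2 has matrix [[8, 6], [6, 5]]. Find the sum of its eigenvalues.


For a self-adjoint (symmetric) matrix, the eigenvalues are real.
The sum of eigenvalues equals the trace of the matrix.
trace = 8 + 5 = 13

13


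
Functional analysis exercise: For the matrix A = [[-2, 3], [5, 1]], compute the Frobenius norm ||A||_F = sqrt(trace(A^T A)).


||A||_F^2 = sum a_ij^2
= (-2)^2 + 3^2 + 5^2 + 1^2
= 4 + 9 + 25 + 1 = 39
||A||_F = sqrt(39) = 6.2450

6.2450


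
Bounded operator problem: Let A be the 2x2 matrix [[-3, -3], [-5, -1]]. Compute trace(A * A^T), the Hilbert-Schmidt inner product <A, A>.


trace(A * A^T) = sum of squares of all entries
= (-3)^2 + (-3)^2 + (-5)^2 + (-1)^2
= 9 + 9 + 25 + 1
= 44

44


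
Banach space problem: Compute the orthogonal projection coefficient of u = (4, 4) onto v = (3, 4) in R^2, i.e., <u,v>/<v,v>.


Computing <u,v> = 4*3 + 4*4 = 28
Computing <v,v> = 3^2 + 4^2 = 25
Projection coefficient = 28/25 = 1.1200

1.1200


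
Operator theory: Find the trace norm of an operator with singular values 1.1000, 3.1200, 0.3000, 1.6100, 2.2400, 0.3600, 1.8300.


The nuclear norm is the sum of all singular values.
||T||_1 = 1.1000 + 3.1200 + 0.3000 + 1.6100 + 2.2400 + 0.3600 + 1.8300
= 10.5600

10.5600


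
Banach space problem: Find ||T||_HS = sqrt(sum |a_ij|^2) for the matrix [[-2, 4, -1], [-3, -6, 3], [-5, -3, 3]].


The Hilbert-Schmidt norm is sqrt(sum of squares of all entries).
Sum of squares = (-2)^2 + 4^2 + (-1)^2 + (-3)^2 + (-6)^2 + 3^2 + (-5)^2 + (-3)^2 + 3^2
= 4 + 16 + 1 + 9 + 36 + 9 + 25 + 9 + 9 = 118
||T||_HS = sqrt(118) = 10.8628

10.8628


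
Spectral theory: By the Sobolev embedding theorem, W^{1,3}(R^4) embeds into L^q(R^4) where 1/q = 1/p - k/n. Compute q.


Using the Sobolev embedding formula: 1/q = 1/p - k/n
1/q = 1/3 - 1/4 = 1/12
q = 1/(1/12) = 12

12.0000


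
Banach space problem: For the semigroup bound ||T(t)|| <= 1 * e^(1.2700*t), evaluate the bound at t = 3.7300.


||T(3.7300)|| <= 1 * exp(1.2700 * 3.7300)
= 1 * exp(4.7371)
= 1 * 114.1028
= 114.1028

114.1028


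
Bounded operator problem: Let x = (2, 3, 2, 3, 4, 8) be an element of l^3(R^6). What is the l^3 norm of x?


The l^3 norm = (sum |x_i|^3)^(1/3)
Sum of 3th powers = 8 + 27 + 8 + 27 + 64 + 512 = 646
||x||_3 = (646)^(1/3) = 8.6446

8.6446


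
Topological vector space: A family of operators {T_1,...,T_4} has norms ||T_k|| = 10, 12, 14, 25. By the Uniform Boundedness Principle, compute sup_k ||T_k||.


By the Uniform Boundedness Principle, the supremum of norms is finite.
sup_k ||T_k|| = max(10, 12, 14, 25) = 25

25


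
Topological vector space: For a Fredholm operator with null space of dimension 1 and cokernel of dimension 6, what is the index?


The Fredholm index is defined as ind(T) = dim(ker T) - dim(coker T)
= 1 - 6
= -5

-5


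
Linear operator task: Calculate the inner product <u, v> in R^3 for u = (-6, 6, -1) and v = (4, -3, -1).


Computing the standard inner product <u, v> = sum u_i * v_i
= -6*4 + 6*-3 + -1*-1
= -24 + -18 + 1
= -41

-41


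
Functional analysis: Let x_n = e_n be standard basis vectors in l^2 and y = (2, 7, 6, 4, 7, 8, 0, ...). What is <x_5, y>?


x_5 = e_5 is the standard basis vector with 1 in position 5.
<x_5, y> = y_5 = 7
As n -> infinity, <x_n, y> -> 0, confirming weak convergence of (x_n) to 0.

7


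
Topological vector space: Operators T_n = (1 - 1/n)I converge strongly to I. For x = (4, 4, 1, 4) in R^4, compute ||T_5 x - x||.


T_5 x - x = (1 - 1/5)x - x = -x/5
||x|| = sqrt(49) = 7.0000
||T_5 x - x|| = ||x||/5 = 7.0000/5 = 1.4000

1.4000


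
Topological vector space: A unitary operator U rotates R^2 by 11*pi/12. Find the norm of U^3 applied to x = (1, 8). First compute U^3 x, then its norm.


U is a rotation by theta = 11*pi/12
U^3 = rotation by 3*theta = 33*pi/12 = 9*pi/12 (mod 2*pi)
cos(9*pi/12) = -0.7071, sin(9*pi/12) = 0.7071
U^3 x = (-0.7071 * 1 - 0.7071 * 8, 0.7071 * 1 + -0.7071 * 8)
= (-6.3640, -4.9497)
||U^3 x|| = sqrt((-6.3640)^2 + (-4.9497)^2) = sqrt(65.0000) = 8.0623

8.0623


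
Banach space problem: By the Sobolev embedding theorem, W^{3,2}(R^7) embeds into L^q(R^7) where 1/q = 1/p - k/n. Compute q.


Using the Sobolev embedding formula: 1/q = 1/p - k/n
1/q = 1/2 - 3/7 = 1/14
q = 1/(1/14) = 14

14.0000


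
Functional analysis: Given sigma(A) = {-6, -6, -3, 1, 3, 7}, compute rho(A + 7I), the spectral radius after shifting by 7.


Spectrum of A + 7I = {1, 1, 4, 8, 10, 14}
Spectral radius = max |lambda| over the shifted spectrum
= max(1, 1, 4, 8, 10, 14) = 14

14


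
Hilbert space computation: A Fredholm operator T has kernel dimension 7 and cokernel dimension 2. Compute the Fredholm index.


The Fredholm index is defined as ind(T) = dim(ker T) - dim(coker T)
= 7 - 2
= 5

5


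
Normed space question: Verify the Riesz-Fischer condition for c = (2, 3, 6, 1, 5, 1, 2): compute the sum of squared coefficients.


sum |c_n|^2 = 2^2 + 3^2 + 6^2 + 1^2 + 5^2 + 1^2 + 2^2
= 4 + 9 + 36 + 1 + 25 + 1 + 4
= 80

80


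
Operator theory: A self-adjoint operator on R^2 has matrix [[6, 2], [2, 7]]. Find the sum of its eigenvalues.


For a self-adjoint (symmetric) matrix, the eigenvalues are real.
The sum of eigenvalues equals the trace of the matrix.
trace = 6 + 7 = 13

13


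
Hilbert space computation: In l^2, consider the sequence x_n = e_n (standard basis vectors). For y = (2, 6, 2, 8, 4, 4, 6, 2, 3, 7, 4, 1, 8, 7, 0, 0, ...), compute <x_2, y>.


x_2 = e_2 is the standard basis vector with 1 in position 2.
<x_2, y> = y_2 = 6
As n -> infinity, <x_n, y> -> 0, confirming weak convergence of (x_n) to 0.

6


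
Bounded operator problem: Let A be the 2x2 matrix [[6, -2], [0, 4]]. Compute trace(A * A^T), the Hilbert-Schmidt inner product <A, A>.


trace(A * A^T) = sum of squares of all entries
= 6^2 + (-2)^2 + 0^2 + 4^2
= 36 + 4 + 0 + 16
= 56

56


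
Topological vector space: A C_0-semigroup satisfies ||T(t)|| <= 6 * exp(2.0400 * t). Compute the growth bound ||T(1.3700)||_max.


||T(1.3700)|| <= 6 * exp(2.0400 * 1.3700)
= 6 * exp(2.7948)
= 6 * 16.3594
= 98.1561

98.1561


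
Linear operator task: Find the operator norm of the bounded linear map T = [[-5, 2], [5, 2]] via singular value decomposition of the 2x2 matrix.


A^T A = [[50, 0], [0, 8]]
trace(A^T A) = 58, det(A^T A) = 400
discriminant = 58^2 - 4*400 = 1764
Largest eigenvalue of A^T A = (trace + sqrt(disc))/2 = 50.0000
||T|| = sqrt(50.0000) = 7.0711

7.0711


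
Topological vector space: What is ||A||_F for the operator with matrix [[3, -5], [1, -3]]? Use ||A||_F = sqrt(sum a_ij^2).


||A||_F^2 = sum a_ij^2
= 3^2 + (-5)^2 + 1^2 + (-3)^2
= 9 + 25 + 1 + 9 = 44
||A||_F = sqrt(44) = 6.6332

6.6332


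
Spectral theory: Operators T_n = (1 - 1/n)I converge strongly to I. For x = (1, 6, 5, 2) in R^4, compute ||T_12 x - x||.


T_12 x - x = (1 - 1/12)x - x = -x/12
||x|| = sqrt(66) = 8.1240
||T_12 x - x|| = ||x||/12 = 8.1240/12 = 0.6770

0.6770


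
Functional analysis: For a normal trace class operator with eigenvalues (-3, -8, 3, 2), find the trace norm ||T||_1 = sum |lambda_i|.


For a normal operator, singular values equal |eigenvalues|.
Trace norm = sum |lambda_i| = 3 + 8 + 3 + 2
= 16

16


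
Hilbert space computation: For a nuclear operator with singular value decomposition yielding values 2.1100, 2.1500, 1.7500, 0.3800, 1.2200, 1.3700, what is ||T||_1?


The nuclear norm is the sum of all singular values.
||T||_1 = 2.1100 + 2.1500 + 1.7500 + 0.3800 + 1.2200 + 1.3700
= 8.9800

8.9800


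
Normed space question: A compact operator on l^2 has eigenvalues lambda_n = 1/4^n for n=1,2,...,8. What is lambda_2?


The eigenvalue formula gives lambda_2 = 1/4^2
= 1/16
= 0.0625

0.0625


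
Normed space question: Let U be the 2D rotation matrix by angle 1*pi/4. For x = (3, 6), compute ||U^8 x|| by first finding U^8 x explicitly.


U is a rotation by theta = 1*pi/4
U^8 = rotation by 8*theta = 8*pi/4 = 0*pi/4 (mod 2*pi)
cos(0*pi/4) = 1.0000, sin(0*pi/4) = 0.0000
U^8 x = (1.0000 * 3 - 0.0000 * 6, 0.0000 * 3 + 1.0000 * 6)
= (3.0000, 6.0000)
||U^8 x|| = sqrt(3.0000^2 + 6.0000^2) = sqrt(45.0000) = 6.7082

6.7082


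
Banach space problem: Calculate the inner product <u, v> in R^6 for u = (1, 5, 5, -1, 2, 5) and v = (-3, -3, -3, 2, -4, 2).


Computing the standard inner product <u, v> = sum u_i * v_i
= 1*-3 + 5*-3 + 5*-3 + -1*2 + 2*-4 + 5*2
= -3 + -15 + -15 + -2 + -8 + 10
= -33

-33


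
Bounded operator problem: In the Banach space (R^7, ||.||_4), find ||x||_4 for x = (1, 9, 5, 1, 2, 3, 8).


The l^4 norm = (sum |x_i|^4)^(1/4)
Sum of 4th powers = 1 + 6561 + 625 + 1 + 16 + 81 + 4096 = 11381
||x||_4 = (11381)^(1/4) = 10.3287

10.3287


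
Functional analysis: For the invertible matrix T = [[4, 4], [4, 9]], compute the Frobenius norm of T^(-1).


det(T) = 4*9 - 4*4 = 20
T^(-1) = (1/20) * [[9, -4], [-4, 4]] = [[0.4500, -0.2000], [-0.2000, 0.2000]]
||T^(-1)||_F^2 = 0.4500^2 + (-0.2000)^2 + (-0.2000)^2 + 0.2000^2 = 0.3225
||T^(-1)||_F = sqrt(0.3225) = 0.5679

0.5679


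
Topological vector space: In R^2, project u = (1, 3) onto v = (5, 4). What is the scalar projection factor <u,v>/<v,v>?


Computing <u,v> = 1*5 + 3*4 = 17
Computing <v,v> = 5^2 + 4^2 = 41
Projection coefficient = 17/41 = 0.4146

0.4146


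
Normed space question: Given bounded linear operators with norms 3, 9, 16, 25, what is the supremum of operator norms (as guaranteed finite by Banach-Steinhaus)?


By the Uniform Boundedness Principle, the supremum of norms is finite.
sup_k ||T_k|| = max(3, 9, 16, 25) = 25

25


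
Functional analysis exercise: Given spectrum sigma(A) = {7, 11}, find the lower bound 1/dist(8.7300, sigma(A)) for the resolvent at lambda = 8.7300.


dist(8.7300, {7, 11}) = min(|8.7300 - 7|, |8.7300 - 11|)
= min(1.7300, 2.2700) = 1.7300
Resolvent bound = 1/1.7300 = 0.5780

0.5780


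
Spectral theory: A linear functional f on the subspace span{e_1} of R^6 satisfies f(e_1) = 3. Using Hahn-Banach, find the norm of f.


The norm of f is given by ||f|| = sup_{||x||=1} |f(x)|.
On span{e_1}, ||e_1|| = 1, so ||f|| = |f(e_1)| / ||e_1||
= |3| / 1 = 3.0000

3.0000


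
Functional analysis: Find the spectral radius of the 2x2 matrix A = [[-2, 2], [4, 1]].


For a 2x2 matrix, eigenvalues satisfy lambda^2 - (trace)*lambda + det = 0
trace = -2 + 1 = -1
det = -2*1 - 2*4 = -10
discriminant = (-1)^2 - 4*(-10) = 41
spectral radius = max |eigenvalue| = 3.7016

3.7016


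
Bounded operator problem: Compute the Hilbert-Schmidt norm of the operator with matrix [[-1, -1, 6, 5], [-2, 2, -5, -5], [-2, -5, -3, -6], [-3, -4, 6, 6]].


The Hilbert-Schmidt norm is sqrt(sum of squares of all entries).
Sum of squares = (-1)^2 + (-1)^2 + 6^2 + 5^2 + (-2)^2 + 2^2 + (-5)^2 + (-5)^2 + (-2)^2 + (-5)^2 + (-3)^2 + (-6)^2 + (-3)^2 + (-4)^2 + 6^2 + 6^2
= 1 + 1 + 36 + 25 + 4 + 4 + 25 + 25 + 4 + 25 + 9 + 36 + 9 + 16 + 36 + 36 = 292
||T||_HS = sqrt(292) = 17.0880

17.0880


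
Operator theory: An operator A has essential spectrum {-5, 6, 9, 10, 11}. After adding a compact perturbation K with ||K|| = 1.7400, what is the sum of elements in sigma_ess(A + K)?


By Weyl's theorem, the essential spectrum is invariant under compact perturbations.
sigma_ess(A + K) = sigma_ess(A) = {-5, 6, 9, 10, 11}
Sum = -5 + 6 + 9 + 10 + 11 = 31

31


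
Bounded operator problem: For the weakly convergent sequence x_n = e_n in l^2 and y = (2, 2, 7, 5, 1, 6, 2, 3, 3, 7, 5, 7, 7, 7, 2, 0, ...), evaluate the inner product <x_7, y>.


x_7 = e_7 is the standard basis vector with 1 in position 7.
<x_7, y> = y_7 = 2
As n -> infinity, <x_n, y> -> 0, confirming weak convergence of (x_n) to 0.

2


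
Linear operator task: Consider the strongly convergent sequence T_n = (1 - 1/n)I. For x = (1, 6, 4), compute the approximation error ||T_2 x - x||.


T_2 x - x = (1 - 1/2)x - x = -x/2
||x|| = sqrt(53) = 7.2801
||T_2 x - x|| = ||x||/2 = 7.2801/2 = 3.6401

3.6401


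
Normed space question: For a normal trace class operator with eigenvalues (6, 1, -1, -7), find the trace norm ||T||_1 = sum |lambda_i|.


For a normal operator, singular values equal |eigenvalues|.
Trace norm = sum |lambda_i| = 6 + 1 + 1 + 7
= 15

15


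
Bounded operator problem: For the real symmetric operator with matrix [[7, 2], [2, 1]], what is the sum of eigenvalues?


For a self-adjoint (symmetric) matrix, the eigenvalues are real.
The sum of eigenvalues equals the trace of the matrix.
trace = 7 + 1 = 8

8


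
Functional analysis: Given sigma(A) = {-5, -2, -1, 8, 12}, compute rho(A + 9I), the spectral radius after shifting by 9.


Spectrum of A + 9I = {4, 7, 8, 17, 21}
Spectral radius = max |lambda| over the shifted spectrum
= max(4, 7, 8, 17, 21) = 21

21


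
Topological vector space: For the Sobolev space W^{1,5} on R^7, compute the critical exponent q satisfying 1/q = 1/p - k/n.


Using the Sobolev embedding formula: 1/q = 1/p - k/n
1/q = 1/5 - 1/7 = 2/35
q = 1/(2/35) = 35/2 = 17.5000

17.5000


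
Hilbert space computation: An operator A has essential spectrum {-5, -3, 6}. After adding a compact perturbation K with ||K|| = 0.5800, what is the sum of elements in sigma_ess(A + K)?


By Weyl's theorem, the essential spectrum is invariant under compact perturbations.
sigma_ess(A + K) = sigma_ess(A) = {-5, -3, 6}
Sum = -5 + -3 + 6 = -2

-2


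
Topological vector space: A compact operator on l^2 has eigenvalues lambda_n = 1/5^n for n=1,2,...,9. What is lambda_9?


The eigenvalue formula gives lambda_9 = 1/5^9
= 1/1953125
= 5.1200e-07

5.1200e-07


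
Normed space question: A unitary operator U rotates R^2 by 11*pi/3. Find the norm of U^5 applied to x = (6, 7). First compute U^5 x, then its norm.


U is a rotation by theta = 11*pi/3
U^5 = rotation by 5*theta = 55*pi/3 = 1*pi/3 (mod 2*pi)
cos(1*pi/3) = 0.5000, sin(1*pi/3) = 0.8660
U^5 x = (0.5000 * 6 - 0.8660 * 7, 0.8660 * 6 + 0.5000 * 7)
= (-3.0622, 8.6962)
||U^5 x|| = sqrt((-3.0622)^2 + 8.6962^2) = sqrt(85.0000) = 9.2195

9.2195


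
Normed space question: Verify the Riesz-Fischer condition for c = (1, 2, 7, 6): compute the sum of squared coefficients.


sum |c_n|^2 = 1^2 + 2^2 + 7^2 + 6^2
= 1 + 4 + 49 + 36
= 90

90


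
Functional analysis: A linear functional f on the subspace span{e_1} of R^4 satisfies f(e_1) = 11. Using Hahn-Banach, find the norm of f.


The norm of f is given by ||f|| = sup_{||x||=1} |f(x)|.
On span{e_1}, ||e_1|| = 1, so ||f|| = |f(e_1)| / ||e_1||
= |11| / 1 = 11.0000

11.0000


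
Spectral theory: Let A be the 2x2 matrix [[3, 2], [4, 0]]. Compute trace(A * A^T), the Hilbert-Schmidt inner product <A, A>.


trace(A * A^T) = sum of squares of all entries
= 3^2 + 2^2 + 4^2 + 0^2
= 9 + 4 + 16 + 0
= 29

29


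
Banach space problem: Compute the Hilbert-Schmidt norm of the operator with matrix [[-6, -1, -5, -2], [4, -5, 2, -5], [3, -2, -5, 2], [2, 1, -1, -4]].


The Hilbert-Schmidt norm is sqrt(sum of squares of all entries).
Sum of squares = (-6)^2 + (-1)^2 + (-5)^2 + (-2)^2 + 4^2 + (-5)^2 + 2^2 + (-5)^2 + 3^2 + (-2)^2 + (-5)^2 + 2^2 + 2^2 + 1^2 + (-1)^2 + (-4)^2
= 36 + 1 + 25 + 4 + 16 + 25 + 4 + 25 + 9 + 4 + 25 + 4 + 4 + 1 + 1 + 16 = 200
||T||_HS = sqrt(200) = 14.1421

14.1421


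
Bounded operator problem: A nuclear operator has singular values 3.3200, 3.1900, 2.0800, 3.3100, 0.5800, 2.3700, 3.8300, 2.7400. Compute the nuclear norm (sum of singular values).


The nuclear norm is the sum of all singular values.
||T||_1 = 3.3200 + 3.1900 + 2.0800 + 3.3100 + 0.5800 + 2.3700 + 3.8300 + 2.7400
= 21.4200

21.4200


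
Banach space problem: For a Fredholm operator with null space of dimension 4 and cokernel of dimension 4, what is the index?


The Fredholm index is defined as ind(T) = dim(ker T) - dim(coker T)
= 4 - 4
= 0

0


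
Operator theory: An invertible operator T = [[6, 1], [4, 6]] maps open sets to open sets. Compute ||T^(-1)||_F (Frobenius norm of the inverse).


det(T) = 6*6 - 1*4 = 32
T^(-1) = (1/32) * [[6, -1], [-4, 6]] = [[0.1875, -0.0312], [-0.1250, 0.1875]]
||T^(-1)||_F^2 = 0.1875^2 + (-0.0312)^2 + (-0.1250)^2 + 0.1875^2 = 0.0869
||T^(-1)||_F = sqrt(0.0869) = 0.2948

0.2948


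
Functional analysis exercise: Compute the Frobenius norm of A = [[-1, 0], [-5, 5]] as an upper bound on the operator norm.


||A||_F^2 = sum a_ij^2
= (-1)^2 + 0^2 + (-5)^2 + 5^2
= 1 + 0 + 25 + 25 = 51
||A||_F = sqrt(51) = 7.1414

7.1414


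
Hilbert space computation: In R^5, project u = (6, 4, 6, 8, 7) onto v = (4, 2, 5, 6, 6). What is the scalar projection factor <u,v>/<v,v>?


Computing <u,v> = 6*4 + 4*2 + 6*5 + 8*6 + 7*6 = 152
Computing <v,v> = 4^2 + 2^2 + 5^2 + 6^2 + 6^2 = 117
Projection coefficient = 152/117 = 1.2991

1.2991


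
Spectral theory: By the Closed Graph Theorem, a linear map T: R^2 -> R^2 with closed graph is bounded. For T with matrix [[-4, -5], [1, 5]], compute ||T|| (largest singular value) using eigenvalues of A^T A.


A^T A = [[17, 25], [25, 50]]
trace(A^T A) = 67, det(A^T A) = 225
discriminant = 67^2 - 4*225 = 3589
Largest eigenvalue of A^T A = (trace + sqrt(disc))/2 = 63.4541
||T|| = sqrt(63.4541) = 7.9658

7.9658


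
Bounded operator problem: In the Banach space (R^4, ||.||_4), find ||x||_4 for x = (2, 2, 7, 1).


The l^4 norm = (sum |x_i|^4)^(1/4)
Sum of 4th powers = 16 + 16 + 2401 + 1 = 2434
||x||_4 = (2434)^(1/4) = 7.0239

7.0239


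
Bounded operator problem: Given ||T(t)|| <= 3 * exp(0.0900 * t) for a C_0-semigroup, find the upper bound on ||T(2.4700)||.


||T(2.4700)|| <= 3 * exp(0.0900 * 2.4700)
= 3 * exp(0.2223)
= 3 * 1.2489
= 3.7468

3.7468


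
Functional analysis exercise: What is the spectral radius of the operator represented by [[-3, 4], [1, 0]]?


For a 2x2 matrix, eigenvalues satisfy lambda^2 - (trace)*lambda + det = 0
trace = -3 + 0 = -3
det = -3*0 - 4*1 = -4
discriminant = (-3)^2 - 4*(-4) = 25
spectral radius = max |eigenvalue| = 4.0000

4.0000


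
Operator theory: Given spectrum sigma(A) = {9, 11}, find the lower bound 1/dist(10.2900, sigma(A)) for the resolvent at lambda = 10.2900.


dist(10.2900, {9, 11}) = min(|10.2900 - 9|, |10.2900 - 11|)
= min(1.2900, 0.7100) = 0.7100
Resolvent bound = 1/0.7100 = 1.4085

1.4085


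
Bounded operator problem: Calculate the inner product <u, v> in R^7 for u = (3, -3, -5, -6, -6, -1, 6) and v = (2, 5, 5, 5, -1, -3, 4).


Computing the standard inner product <u, v> = sum u_i * v_i
= 3*2 + -3*5 + -5*5 + -6*5 + -6*-1 + -1*-3 + 6*4
= 6 + -15 + -25 + -30 + 6 + 3 + 24
= -31

-31


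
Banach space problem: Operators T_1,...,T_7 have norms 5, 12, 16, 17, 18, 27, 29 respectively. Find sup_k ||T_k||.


By the Uniform Boundedness Principle, the supremum of norms is finite.
sup_k ||T_k|| = max(5, 12, 16, 17, 18, 27, 29) = 29

29


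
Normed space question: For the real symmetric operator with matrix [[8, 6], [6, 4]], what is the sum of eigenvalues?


For a self-adjoint (symmetric) matrix, the eigenvalues are real.
The sum of eigenvalues equals the trace of the matrix.
trace = 8 + 4 = 12

12


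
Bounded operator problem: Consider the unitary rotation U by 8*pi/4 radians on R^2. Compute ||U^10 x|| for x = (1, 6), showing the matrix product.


U is a rotation by theta = 8*pi/4
U^10 = rotation by 10*theta = 80*pi/4 = 0*pi/4 (mod 2*pi)
cos(0*pi/4) = 1.0000, sin(0*pi/4) = 0.0000
U^10 x = (1.0000 * 1 - 0.0000 * 6, 0.0000 * 1 + 1.0000 * 6)
= (1.0000, 6.0000)
||U^10 x|| = sqrt(1.0000^2 + 6.0000^2) = sqrt(37.0000) = 6.0828

6.0828


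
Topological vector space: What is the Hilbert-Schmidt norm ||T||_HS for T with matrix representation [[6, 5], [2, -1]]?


The Hilbert-Schmidt norm is sqrt(sum of squares of all entries).
Sum of squares = 6^2 + 5^2 + 2^2 + (-1)^2
= 36 + 25 + 4 + 1 = 66
||T||_HS = sqrt(66) = 8.1240

8.1240


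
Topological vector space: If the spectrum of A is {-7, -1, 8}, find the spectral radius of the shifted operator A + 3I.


Spectrum of A + 3I = {-4, 2, 11}
Spectral radius = max |lambda| over the shifted spectrum
= max(4, 2, 11) = 11

11


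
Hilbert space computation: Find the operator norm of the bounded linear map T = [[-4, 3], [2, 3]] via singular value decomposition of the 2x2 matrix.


A^T A = [[20, -6], [-6, 18]]
trace(A^T A) = 38, det(A^T A) = 324
discriminant = 38^2 - 4*324 = 148
Largest eigenvalue of A^T A = (trace + sqrt(disc))/2 = 25.0828
||T|| = sqrt(25.0828) = 5.0083

5.0083


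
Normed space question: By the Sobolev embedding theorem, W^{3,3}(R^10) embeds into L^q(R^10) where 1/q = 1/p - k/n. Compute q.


Using the Sobolev embedding formula: 1/q = 1/p - k/n
1/q = 1/3 - 3/10 = 1/30
q = 1/(1/30) = 30

30.0000


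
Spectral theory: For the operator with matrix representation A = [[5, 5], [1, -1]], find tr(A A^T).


trace(A * A^T) = sum of squares of all entries
= 5^2 + 5^2 + 1^2 + (-1)^2
= 25 + 25 + 1 + 1
= 52

52


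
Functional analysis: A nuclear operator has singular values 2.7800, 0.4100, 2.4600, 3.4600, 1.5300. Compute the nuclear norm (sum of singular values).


The nuclear norm is the sum of all singular values.
||T||_1 = 2.7800 + 0.4100 + 2.4600 + 3.4600 + 1.5300
= 10.6400

10.6400


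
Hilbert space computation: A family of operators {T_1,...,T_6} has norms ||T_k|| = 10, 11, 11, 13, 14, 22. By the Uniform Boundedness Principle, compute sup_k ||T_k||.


By the Uniform Boundedness Principle, the supremum of norms is finite.
sup_k ||T_k|| = max(10, 11, 11, 13, 14, 22) = 22

22


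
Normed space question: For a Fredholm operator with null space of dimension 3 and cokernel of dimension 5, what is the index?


The Fredholm index is defined as ind(T) = dim(ker T) - dim(coker T)
= 3 - 5
= -2

-2


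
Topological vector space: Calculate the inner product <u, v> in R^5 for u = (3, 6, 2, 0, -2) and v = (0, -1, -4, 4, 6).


Computing the standard inner product <u, v> = sum u_i * v_i
= 3*0 + 6*-1 + 2*-4 + 0*4 + -2*6
= 0 + -6 + -8 + 0 + -12
= -26

-26


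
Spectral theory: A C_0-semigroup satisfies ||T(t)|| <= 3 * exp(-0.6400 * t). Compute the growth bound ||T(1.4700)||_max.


||T(1.4700)|| <= 3 * exp(-0.6400 * 1.4700)
= 3 * exp(-0.9408)
= 3 * 0.3903
= 1.1709

1.1709


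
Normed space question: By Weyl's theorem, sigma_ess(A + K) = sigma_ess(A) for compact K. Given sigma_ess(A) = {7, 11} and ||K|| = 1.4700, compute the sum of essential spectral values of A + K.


By Weyl's theorem, the essential spectrum is invariant under compact perturbations.
sigma_ess(A + K) = sigma_ess(A) = {7, 11}
Sum = 7 + 11 = 18

18


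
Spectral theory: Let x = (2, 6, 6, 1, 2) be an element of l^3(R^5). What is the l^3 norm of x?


The l^3 norm = (sum |x_i|^3)^(1/3)
Sum of 3th powers = 8 + 216 + 216 + 1 + 8 = 449
||x||_3 = (449)^(1/3) = 7.6574

7.6574


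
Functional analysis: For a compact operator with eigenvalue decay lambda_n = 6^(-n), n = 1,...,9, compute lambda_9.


The eigenvalue formula gives lambda_9 = 1/6^9
= 1/10077696
= 9.9229e-08

9.9229e-08


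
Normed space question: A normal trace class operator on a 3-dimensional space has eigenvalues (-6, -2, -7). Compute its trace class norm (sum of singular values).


For a normal operator, singular values equal |eigenvalues|.
Trace norm = sum |lambda_i| = 6 + 2 + 7
= 15

15


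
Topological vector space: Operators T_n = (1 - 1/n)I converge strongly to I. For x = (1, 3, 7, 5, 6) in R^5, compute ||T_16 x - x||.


T_16 x - x = (1 - 1/16)x - x = -x/16
||x|| = sqrt(120) = 10.9545
||T_16 x - x|| = ||x||/16 = 10.9545/16 = 0.6847

0.6847


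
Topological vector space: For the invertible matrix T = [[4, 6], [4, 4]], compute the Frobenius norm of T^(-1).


det(T) = 4*4 - 6*4 = -8
T^(-1) = (1/-8) * [[4, -6], [-4, 4]] = [[-0.5000, 0.7500], [0.5000, -0.5000]]
||T^(-1)||_F^2 = (-0.5000)^2 + 0.7500^2 + 0.5000^2 + (-0.5000)^2 = 1.3125
||T^(-1)||_F = sqrt(1.3125) = 1.1456

1.1456


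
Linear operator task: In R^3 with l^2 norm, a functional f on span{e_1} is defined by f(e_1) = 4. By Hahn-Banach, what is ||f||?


The norm of f is given by ||f|| = sup_{||x||=1} |f(x)|.
On span{e_1}, ||e_1|| = 1, so ||f|| = |f(e_1)| / ||e_1||
= |4| / 1 = 4.0000

4.0000


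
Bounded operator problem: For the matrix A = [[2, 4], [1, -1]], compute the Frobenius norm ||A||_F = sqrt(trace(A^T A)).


||A||_F^2 = sum a_ij^2
= 2^2 + 4^2 + 1^2 + (-1)^2
= 4 + 16 + 1 + 1 = 22
||A||_F = sqrt(22) = 4.6904

4.6904


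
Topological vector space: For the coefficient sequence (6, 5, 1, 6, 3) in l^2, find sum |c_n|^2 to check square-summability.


sum |c_n|^2 = 6^2 + 5^2 + 1^2 + 6^2 + 3^2
= 36 + 25 + 1 + 36 + 9
= 107

107


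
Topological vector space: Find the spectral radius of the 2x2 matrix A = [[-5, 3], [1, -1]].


For a 2x2 matrix, eigenvalues satisfy lambda^2 - (trace)*lambda + det = 0
trace = -5 + -1 = -6
det = -5*-1 - 3*1 = 2
discriminant = (-6)^2 - 4*(2) = 28
spectral radius = max |eigenvalue| = 5.6458

5.6458


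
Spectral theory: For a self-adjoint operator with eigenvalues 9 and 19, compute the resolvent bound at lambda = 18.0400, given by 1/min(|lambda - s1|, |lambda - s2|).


dist(18.0400, {9, 19}) = min(|18.0400 - 9|, |18.0400 - 19|)
= min(9.0400, 0.9600) = 0.9600
Resolvent bound = 1/0.9600 = 1.0417

1.0417


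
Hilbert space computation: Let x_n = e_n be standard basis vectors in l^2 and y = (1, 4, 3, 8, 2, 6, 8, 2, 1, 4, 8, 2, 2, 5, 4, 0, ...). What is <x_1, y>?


x_1 = e_1 is the standard basis vector with 1 in position 1.
<x_1, y> = y_1 = 1
As n -> infinity, <x_n, y> -> 0, confirming weak convergence of (x_n) to 0.

1


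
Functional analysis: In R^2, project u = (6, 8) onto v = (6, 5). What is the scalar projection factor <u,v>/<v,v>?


Computing <u,v> = 6*6 + 8*5 = 76
Computing <v,v> = 6^2 + 5^2 = 61
Projection coefficient = 76/61 = 1.2459

1.2459


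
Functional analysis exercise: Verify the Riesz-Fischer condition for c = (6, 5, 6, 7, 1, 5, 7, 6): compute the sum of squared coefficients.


sum |c_n|^2 = 6^2 + 5^2 + 6^2 + 7^2 + 1^2 + 5^2 + 7^2 + 6^2
= 36 + 25 + 36 + 49 + 1 + 25 + 49 + 36
= 257

257


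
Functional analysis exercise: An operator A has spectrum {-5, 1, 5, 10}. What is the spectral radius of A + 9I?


Spectrum of A + 9I = {4, 10, 14, 19}
Spectral radius = max |lambda| over the shifted spectrum
= max(4, 10, 14, 19) = 19

19


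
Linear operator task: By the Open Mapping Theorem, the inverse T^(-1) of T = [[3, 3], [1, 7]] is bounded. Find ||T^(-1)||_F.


det(T) = 3*7 - 3*1 = 18
T^(-1) = (1/18) * [[7, -3], [-1, 3]] = [[0.3889, -0.1667], [-0.0556, 0.1667]]
||T^(-1)||_F^2 = 0.3889^2 + (-0.1667)^2 + (-0.0556)^2 + 0.1667^2 = 0.2099
||T^(-1)||_F = sqrt(0.2099) = 0.4581

0.4581


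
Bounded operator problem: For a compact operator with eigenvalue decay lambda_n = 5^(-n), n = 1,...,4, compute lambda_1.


The eigenvalue formula gives lambda_1 = 1/5^1
= 1/5
= 0.2000

0.2000


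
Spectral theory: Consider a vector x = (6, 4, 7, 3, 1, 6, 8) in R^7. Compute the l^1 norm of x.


The l^1 norm equals the sum of absolute values of all components.
||x||_1 = 6 + 4 + 7 + 3 + 1 + 6 + 8
= 35

35.0000


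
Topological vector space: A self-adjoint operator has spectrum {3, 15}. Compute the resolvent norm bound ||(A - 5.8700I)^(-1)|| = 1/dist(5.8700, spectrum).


dist(5.8700, {3, 15}) = min(|5.8700 - 3|, |5.8700 - 15|)
= min(2.8700, 9.1300) = 2.8700
Resolvent bound = 1/2.8700 = 0.3484

0.3484


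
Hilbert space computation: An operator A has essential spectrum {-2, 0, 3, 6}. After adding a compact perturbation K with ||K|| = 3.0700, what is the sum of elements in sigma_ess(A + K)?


By Weyl's theorem, the essential spectrum is invariant under compact perturbations.
sigma_ess(A + K) = sigma_ess(A) = {-2, 0, 3, 6}
Sum = -2 + 0 + 3 + 6 = 7

7


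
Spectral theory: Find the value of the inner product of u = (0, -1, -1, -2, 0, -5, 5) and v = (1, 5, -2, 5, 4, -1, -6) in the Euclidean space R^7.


Computing the standard inner product <u, v> = sum u_i * v_i
= 0*1 + -1*5 + -1*-2 + -2*5 + 0*4 + -5*-1 + 5*-6
= 0 + -5 + 2 + -10 + 0 + 5 + -30
= -38

-38


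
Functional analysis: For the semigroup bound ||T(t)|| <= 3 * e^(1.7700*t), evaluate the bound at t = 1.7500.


||T(1.7500)|| <= 3 * exp(1.7700 * 1.7500)
= 3 * exp(3.0975)
= 3 * 22.1425
= 66.4276

66.4276


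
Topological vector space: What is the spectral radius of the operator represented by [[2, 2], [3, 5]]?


For a 2x2 matrix, eigenvalues satisfy lambda^2 - (trace)*lambda + det = 0
trace = 2 + 5 = 7
det = 2*5 - 2*3 = 4
discriminant = 7^2 - 4*(4) = 33
spectral radius = max |eigenvalue| = 6.3723

6.3723


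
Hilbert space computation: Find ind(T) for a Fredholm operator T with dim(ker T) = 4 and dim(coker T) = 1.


The Fredholm index is defined as ind(T) = dim(ker T) - dim(coker T)
= 4 - 1
= 3

3


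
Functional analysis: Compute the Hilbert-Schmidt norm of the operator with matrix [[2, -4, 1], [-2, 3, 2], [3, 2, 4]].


The Hilbert-Schmidt norm is sqrt(sum of squares of all entries).
Sum of squares = 2^2 + (-4)^2 + 1^2 + (-2)^2 + 3^2 + 2^2 + 3^2 + 2^2 + 4^2
= 4 + 16 + 1 + 4 + 9 + 4 + 9 + 4 + 16 = 67
||T||_HS = sqrt(67) = 8.1854

8.1854


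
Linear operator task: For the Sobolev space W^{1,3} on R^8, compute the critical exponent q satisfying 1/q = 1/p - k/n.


Using the Sobolev embedding formula: 1/q = 1/p - k/n
1/q = 1/3 - 1/8 = 5/24
q = 1/(5/24) = 24/5 = 4.8000

4.8000


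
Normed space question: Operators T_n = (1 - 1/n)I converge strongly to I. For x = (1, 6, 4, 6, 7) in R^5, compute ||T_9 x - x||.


T_9 x - x = (1 - 1/9)x - x = -x/9
||x|| = sqrt(138) = 11.7473
||T_9 x - x|| = ||x||/9 = 11.7473/9 = 1.3053

1.3053


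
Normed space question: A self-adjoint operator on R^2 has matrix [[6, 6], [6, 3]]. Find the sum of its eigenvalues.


For a self-adjoint (symmetric) matrix, the eigenvalues are real.
The sum of eigenvalues equals the trace of the matrix.
trace = 6 + 3 = 9

9


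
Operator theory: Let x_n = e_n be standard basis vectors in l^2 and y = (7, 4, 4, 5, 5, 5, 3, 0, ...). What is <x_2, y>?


x_2 = e_2 is the standard basis vector with 1 in position 2.
<x_2, y> = y_2 = 4
As n -> infinity, <x_n, y> -> 0, confirming weak convergence of (x_n) to 0.

4


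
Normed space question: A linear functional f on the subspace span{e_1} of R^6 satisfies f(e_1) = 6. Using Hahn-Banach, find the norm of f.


The norm of f is given by ||f|| = sup_{||x||=1} |f(x)|.
On span{e_1}, ||e_1|| = 1, so ||f|| = |f(e_1)| / ||e_1||
= |6| / 1 = 6.0000

6.0000


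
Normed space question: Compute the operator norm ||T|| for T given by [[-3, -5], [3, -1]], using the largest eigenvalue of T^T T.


A^T A = [[18, 12], [12, 26]]
trace(A^T A) = 44, det(A^T A) = 324
discriminant = 44^2 - 4*324 = 640
Largest eigenvalue of A^T A = (trace + sqrt(disc))/2 = 34.6491
||T|| = sqrt(34.6491) = 5.8863

5.8863


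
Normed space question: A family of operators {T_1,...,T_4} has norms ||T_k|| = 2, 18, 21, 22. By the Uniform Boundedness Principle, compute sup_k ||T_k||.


By the Uniform Boundedness Principle, the supremum of norms is finite.
sup_k ||T_k|| = max(2, 18, 21, 22) = 22

22


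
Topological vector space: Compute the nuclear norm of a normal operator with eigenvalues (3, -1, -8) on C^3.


For a normal operator, singular values equal |eigenvalues|.
Trace norm = sum |lambda_i| = 3 + 1 + 8
= 12

12


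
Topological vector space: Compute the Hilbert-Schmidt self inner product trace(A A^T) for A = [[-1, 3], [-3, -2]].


trace(A * A^T) = sum of squares of all entries
= (-1)^2 + 3^2 + (-3)^2 + (-2)^2
= 1 + 9 + 9 + 4
= 23

23


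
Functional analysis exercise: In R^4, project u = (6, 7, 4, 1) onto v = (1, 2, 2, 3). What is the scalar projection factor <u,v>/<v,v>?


Computing <u,v> = 6*1 + 7*2 + 4*2 + 1*3 = 31
Computing <v,v> = 1^2 + 2^2 + 2^2 + 3^2 = 18
Projection coefficient = 31/18 = 1.7222

1.7222


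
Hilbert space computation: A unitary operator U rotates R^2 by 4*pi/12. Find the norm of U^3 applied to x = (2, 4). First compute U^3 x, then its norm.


U is a rotation by theta = 4*pi/12
U^3 = rotation by 3*theta = 12*pi/12
cos(12*pi/12) = -1.0000, sin(12*pi/12) = 0.0000
U^3 x = (-1.0000 * 2 - 0.0000 * 4, 0.0000 * 2 + -1.0000 * 4)
= (-2.0000, -4.0000)
||U^3 x|| = sqrt((-2.0000)^2 + (-4.0000)^2) = sqrt(20.0000) = 4.4721

4.4721


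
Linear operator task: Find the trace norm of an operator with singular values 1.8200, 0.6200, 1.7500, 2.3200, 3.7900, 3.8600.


The nuclear norm is the sum of all singular values.
||T||_1 = 1.8200 + 0.6200 + 1.7500 + 2.3200 + 3.7900 + 3.8600
= 14.1600

14.1600


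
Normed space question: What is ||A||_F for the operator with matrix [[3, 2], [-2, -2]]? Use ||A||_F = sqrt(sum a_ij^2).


||A||_F^2 = sum a_ij^2
= 3^2 + 2^2 + (-2)^2 + (-2)^2
= 9 + 4 + 4 + 4 = 21
||A||_F = sqrt(21) = 4.5826

4.5826


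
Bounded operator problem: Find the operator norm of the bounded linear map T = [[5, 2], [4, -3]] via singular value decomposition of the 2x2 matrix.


A^T A = [[41, -2], [-2, 13]]
trace(A^T A) = 54, det(A^T A) = 529
discriminant = 54^2 - 4*529 = 800
Largest eigenvalue of A^T A = (trace + sqrt(disc))/2 = 41.1421
||T|| = sqrt(41.1421) = 6.4142

6.4142


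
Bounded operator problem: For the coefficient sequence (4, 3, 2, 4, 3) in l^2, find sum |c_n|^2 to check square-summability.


sum |c_n|^2 = 4^2 + 3^2 + 2^2 + 4^2 + 3^2
= 16 + 9 + 4 + 16 + 9
= 54

54


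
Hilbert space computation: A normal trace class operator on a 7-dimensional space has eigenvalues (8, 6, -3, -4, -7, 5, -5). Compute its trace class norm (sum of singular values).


For a normal operator, singular values equal |eigenvalues|.
Trace norm = sum |lambda_i| = 8 + 6 + 3 + 4 + 7 + 5 + 5
= 38

38


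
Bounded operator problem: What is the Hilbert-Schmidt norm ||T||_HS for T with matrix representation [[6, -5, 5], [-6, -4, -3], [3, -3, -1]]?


The Hilbert-Schmidt norm is sqrt(sum of squares of all entries).
Sum of squares = 6^2 + (-5)^2 + 5^2 + (-6)^2 + (-4)^2 + (-3)^2 + 3^2 + (-3)^2 + (-1)^2
= 36 + 25 + 25 + 36 + 16 + 9 + 9 + 9 + 1 = 166
||T||_HS = sqrt(166) = 12.8841

12.8841


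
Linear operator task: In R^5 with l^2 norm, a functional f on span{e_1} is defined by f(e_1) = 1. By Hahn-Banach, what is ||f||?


The norm of f is given by ||f|| = sup_{||x||=1} |f(x)|.
On span{e_1}, ||e_1|| = 1, so ||f|| = |f(e_1)| / ||e_1||
= |1| / 1 = 1.0000

1.0000


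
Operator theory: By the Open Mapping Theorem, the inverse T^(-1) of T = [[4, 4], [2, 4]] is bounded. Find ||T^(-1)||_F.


det(T) = 4*4 - 4*2 = 8
T^(-1) = (1/8) * [[4, -4], [-2, 4]] = [[0.5000, -0.5000], [-0.2500, 0.5000]]
||T^(-1)||_F^2 = 0.5000^2 + (-0.5000)^2 + (-0.2500)^2 + 0.5000^2 = 0.8125
||T^(-1)||_F = sqrt(0.8125) = 0.9014

0.9014


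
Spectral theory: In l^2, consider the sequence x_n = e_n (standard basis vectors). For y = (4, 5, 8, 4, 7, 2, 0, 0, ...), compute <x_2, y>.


x_2 = e_2 is the standard basis vector with 1 in position 2.
<x_2, y> = y_2 = 5
As n -> infinity, <x_n, y> -> 0, confirming weak convergence of (x_n) to 0.

5


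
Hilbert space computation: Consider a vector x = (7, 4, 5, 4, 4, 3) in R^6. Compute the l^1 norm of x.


The l^1 norm equals the sum of absolute values of all components.
||x||_1 = 7 + 4 + 5 + 4 + 4 + 3
= 27

27.0000


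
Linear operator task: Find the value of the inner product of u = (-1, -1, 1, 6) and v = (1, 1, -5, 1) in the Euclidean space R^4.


Computing the standard inner product <u, v> = sum u_i * v_i
= -1*1 + -1*1 + 1*-5 + 6*1
= -1 + -1 + -5 + 6
= -1

-1


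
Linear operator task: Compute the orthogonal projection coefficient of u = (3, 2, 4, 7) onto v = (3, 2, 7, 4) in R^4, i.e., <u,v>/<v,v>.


Computing <u,v> = 3*3 + 2*2 + 4*7 + 7*4 = 69
Computing <v,v> = 3^2 + 2^2 + 7^2 + 4^2 = 78
Projection coefficient = 69/78 = 0.8846

0.8846


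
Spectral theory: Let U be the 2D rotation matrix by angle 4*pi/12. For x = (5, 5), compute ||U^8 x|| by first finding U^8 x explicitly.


U is a rotation by theta = 4*pi/12
U^8 = rotation by 8*theta = 32*pi/12 = 8*pi/12 (mod 2*pi)
cos(8*pi/12) = -0.5000, sin(8*pi/12) = 0.8660
U^8 x = (-0.5000 * 5 - 0.8660 * 5, 0.8660 * 5 + -0.5000 * 5)
= (-6.8301, 1.8301)
||U^8 x|| = sqrt((-6.8301)^2 + 1.8301^2) = sqrt(50.0000) = 7.0711

7.0711


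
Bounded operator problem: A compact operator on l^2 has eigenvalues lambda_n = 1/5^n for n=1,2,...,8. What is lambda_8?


The eigenvalue formula gives lambda_8 = 1/5^8
= 1/390625
= 2.5600e-06

2.5600e-06


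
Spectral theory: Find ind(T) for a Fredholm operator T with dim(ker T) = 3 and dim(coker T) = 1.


The Fredholm index is defined as ind(T) = dim(ker T) - dim(coker T)
= 3 - 1
= 2

2


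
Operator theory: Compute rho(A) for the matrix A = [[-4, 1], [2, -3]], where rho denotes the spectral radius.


For a 2x2 matrix, eigenvalues satisfy lambda^2 - (trace)*lambda + det = 0
trace = -4 + -3 = -7
det = -4*-3 - 1*2 = 10
discriminant = (-7)^2 - 4*(10) = 9
spectral radius = max |eigenvalue| = 5.0000

5.0000


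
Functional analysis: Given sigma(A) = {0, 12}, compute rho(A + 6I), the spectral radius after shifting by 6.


Spectrum of A + 6I = {6, 18}
Spectral radius = max |lambda| over the shifted spectrum
= max(6, 18) = 18

18


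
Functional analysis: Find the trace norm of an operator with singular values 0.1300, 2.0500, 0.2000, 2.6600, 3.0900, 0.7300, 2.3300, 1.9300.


The nuclear norm is the sum of all singular values.
||T||_1 = 0.1300 + 2.0500 + 0.2000 + 2.6600 + 3.0900 + 0.7300 + 2.3300 + 1.9300
= 13.1200

13.1200


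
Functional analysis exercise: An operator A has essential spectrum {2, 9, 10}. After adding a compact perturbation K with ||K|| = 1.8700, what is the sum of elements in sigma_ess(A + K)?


By Weyl's theorem, the essential spectrum is invariant under compact perturbations.
sigma_ess(A + K) = sigma_ess(A) = {2, 9, 10}
Sum = 2 + 9 + 10 = 21

21


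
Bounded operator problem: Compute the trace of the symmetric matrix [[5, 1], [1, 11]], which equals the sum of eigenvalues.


For a self-adjoint (symmetric) matrix, the eigenvalues are real.
The sum of eigenvalues equals the trace of the matrix.
trace = 5 + 11 = 16

16


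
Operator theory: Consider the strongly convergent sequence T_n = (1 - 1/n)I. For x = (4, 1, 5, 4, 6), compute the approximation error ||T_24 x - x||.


T_24 x - x = (1 - 1/24)x - x = -x/24
||x|| = sqrt(94) = 9.6954
||T_24 x - x|| = ||x||/24 = 9.6954/24 = 0.4040

0.4040


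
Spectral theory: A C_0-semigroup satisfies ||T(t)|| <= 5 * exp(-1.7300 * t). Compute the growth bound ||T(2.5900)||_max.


||T(2.5900)|| <= 5 * exp(-1.7300 * 2.5900)
= 5 * exp(-4.4807)
= 5 * 0.0113
= 0.0566

0.0566


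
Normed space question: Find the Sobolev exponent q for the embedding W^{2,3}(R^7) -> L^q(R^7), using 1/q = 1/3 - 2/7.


Using the Sobolev embedding formula: 1/q = 1/p - k/n
1/q = 1/3 - 2/7 = 1/21
q = 1/(1/21) = 21

21.0000


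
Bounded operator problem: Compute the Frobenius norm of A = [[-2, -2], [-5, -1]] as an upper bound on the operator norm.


||A||_F^2 = sum a_ij^2
= (-2)^2 + (-2)^2 + (-5)^2 + (-1)^2
= 4 + 4 + 25 + 1 = 34
||A||_F = sqrt(34) = 5.8310

5.8310
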